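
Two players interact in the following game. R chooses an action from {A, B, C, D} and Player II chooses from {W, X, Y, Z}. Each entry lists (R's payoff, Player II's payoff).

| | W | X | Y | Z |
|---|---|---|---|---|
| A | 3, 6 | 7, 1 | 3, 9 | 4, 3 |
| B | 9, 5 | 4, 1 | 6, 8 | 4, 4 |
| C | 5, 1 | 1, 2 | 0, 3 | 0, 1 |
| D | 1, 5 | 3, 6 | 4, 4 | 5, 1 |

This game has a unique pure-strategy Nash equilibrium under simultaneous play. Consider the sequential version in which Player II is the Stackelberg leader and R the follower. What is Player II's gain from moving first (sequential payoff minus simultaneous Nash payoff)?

0

R best-responds to each possible Player II move:
- W: R compares 3, 9, 5, 1 and picks B; Player II would get 5.
- X: R compares 7, 4, 1, 3 and picks A; Player II would get 1.
- Y: R compares 3, 6, 0, 4 and picks B; Player II would get 8.
- Z: R compares 4, 4, 0, 5 and picks D; Player II would get 1.
Player II's induced payoffs are 5, 1, 8, 1, so Player II commits to Y. Subgame-perfect outcome: (B, Y) with payoffs (6, 8).
For the simultaneous game, intersect best replies.
R's best replies: W→B; X→A; Y→B; Z→D.
Player II's best replies: A→Y; B→Y; C→Y; D→X.
Only (B, Y) has each player best-responding; Nash payoffs (6, 8).
Player II's commitment gain: 8 − 8 = 0.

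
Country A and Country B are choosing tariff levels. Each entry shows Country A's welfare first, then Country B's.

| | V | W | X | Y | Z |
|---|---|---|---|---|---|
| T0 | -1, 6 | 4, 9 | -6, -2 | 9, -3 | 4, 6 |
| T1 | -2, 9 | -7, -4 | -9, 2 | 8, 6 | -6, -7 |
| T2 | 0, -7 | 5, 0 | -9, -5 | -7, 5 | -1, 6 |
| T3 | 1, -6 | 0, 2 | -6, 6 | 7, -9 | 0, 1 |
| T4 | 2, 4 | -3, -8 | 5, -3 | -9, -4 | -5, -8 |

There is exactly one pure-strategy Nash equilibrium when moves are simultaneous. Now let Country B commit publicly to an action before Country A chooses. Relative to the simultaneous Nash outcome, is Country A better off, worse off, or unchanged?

Work backward from Country A's decision.
- V: BR = T4, leader payoff 4.
- W: BR = T2, leader payoff 0.
- X: BR = T4, leader payoff -3.
- Y: BR = T0, leader payoff -3.
- Z: BR = T0, leader payoff 6.
Country B's induced payoffs are 4, 0, -3, -3, 6, so Country B commits to Z. Subgame-perfect outcome: (T0, Z) with payoffs (4, 6).
For the simultaneous game, intersect best replies.
Country A's best replies: V→T4; W→T2; X→T4; Y→T0; Z→T0.
Country B's best replies: T0→W; T1→V; T2→Z; T3→X; T4→V.
Only (T4, V) has each player best-responding; Nash payoffs (2, 4).
Country A earns 4 sequentially versus 2 at the Nash outcome: better off.

better off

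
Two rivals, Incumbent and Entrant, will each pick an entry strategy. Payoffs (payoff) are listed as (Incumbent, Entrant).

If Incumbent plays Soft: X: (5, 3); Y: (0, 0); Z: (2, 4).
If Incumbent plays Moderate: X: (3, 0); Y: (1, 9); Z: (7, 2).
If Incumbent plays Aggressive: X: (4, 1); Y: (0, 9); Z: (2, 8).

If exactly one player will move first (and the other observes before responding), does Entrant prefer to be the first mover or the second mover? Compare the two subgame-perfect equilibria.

If Incumbent leads: Entrant's best replies are Soft→Z, Moderate→Y, Aggressive→Y; Incumbent's induced payoffs 2, 1, 0; outcome (Soft, Z), payoffs (2, 4).
If Entrant leads: Incumbent's best replies are X→Soft, Y→Moderate, Z→Moderate; Entrant's induced payoffs 3, 9, 2; outcome (Moderate, Y), payoffs (1, 9).
Entrant gets 9 moving first and 4 moving second, so Entrant prefers to move first.

first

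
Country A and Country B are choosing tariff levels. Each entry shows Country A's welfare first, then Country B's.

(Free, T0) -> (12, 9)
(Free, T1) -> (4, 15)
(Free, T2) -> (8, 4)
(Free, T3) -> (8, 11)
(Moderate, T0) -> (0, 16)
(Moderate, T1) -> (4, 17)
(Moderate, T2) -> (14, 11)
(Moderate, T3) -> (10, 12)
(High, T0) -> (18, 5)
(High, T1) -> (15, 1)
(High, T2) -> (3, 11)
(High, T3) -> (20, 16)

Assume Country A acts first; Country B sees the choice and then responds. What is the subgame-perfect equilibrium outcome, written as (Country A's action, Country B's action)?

Country B best-responds to each possible Country A move:
- Free → Country B plays T1 (best of 9, 15, 4, 11); Country A gets 4.
- Moderate → Country B plays T1 (best of 16, 17, 11, 12); Country A gets 4.
- High → Country B plays T3 (best of 5, 1, 11, 16); Country A gets 20.
Among 4, 4, 20, the best is 20 at High. Subgame-perfect outcome: (High, T3) with payoffs (20, 16).

(High, T3)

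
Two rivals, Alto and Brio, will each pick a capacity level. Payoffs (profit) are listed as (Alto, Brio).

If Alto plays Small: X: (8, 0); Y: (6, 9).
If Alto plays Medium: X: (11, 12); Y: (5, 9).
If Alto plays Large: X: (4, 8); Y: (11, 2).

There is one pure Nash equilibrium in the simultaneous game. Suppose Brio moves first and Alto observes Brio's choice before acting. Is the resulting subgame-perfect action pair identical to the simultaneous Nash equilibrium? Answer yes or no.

yes

Solve by backward induction (Brio leads).
- X: Alto compares 8, 11, 4 and picks Medium; Brio would get 12.
- Y: Alto compares 6, 5, 11 and picks Large; Brio would get 2.
Maximizing over 12, 2, Brio chooses X. Subgame-perfect outcome: (Medium, X) with payoffs (11, 12).
Now find the simultaneous Nash equilibrium.
Alto's best replies: X→Medium; Y→Large.
Brio's best replies: Small→Y; Medium→X; Large→X.
Only (Medium, X) has each player best-responding; Nash payoffs (11, 12).
Sequential outcome (Medium, X) coincides with the Nash profile (Medium, X).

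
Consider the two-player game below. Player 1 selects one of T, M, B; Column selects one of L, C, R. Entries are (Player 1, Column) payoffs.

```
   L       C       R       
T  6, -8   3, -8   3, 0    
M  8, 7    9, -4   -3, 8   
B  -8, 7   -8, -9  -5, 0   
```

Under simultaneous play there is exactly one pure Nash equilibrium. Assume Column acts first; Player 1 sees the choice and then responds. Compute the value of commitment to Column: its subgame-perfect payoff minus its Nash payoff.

7

Player 1 best-responds to each possible Column move:
- L: Player 1 compares 6, 8, -8 and picks M; Column would get 7.
- C: Player 1 compares 3, 9, -8 and picks M; Column would get -4.
- R: Player 1 compares 3, -3, -5 and picks T; Column would get 0.
Column's induced payoffs are 7, -4, 0, so Column commits to L. Subgame-perfect outcome: (M, L) with payoffs (8, 7).
For the simultaneous game, intersect best replies.
Player 1's best replies: L→M; C→M; R→T.
Column's best replies: T→R; M→R; B→L.
Only (T, R) has each player best-responding; Nash payoffs (3, 0).
Column's commitment gain: 7 − 0 = 7.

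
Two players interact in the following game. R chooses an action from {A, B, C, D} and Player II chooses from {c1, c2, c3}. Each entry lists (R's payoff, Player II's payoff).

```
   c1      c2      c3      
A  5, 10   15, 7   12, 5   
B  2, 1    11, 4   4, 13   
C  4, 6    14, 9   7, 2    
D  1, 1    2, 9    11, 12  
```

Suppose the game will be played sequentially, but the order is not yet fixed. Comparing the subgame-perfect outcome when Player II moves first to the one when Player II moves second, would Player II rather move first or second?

If R leads: Player II's best replies are A→c1, B→c3, C→c2, D→c3; R's induced payoffs 5, 4, 14, 11; outcome (C, c2), payoffs (14, 9).
If Player II leads: R's best replies are c1→A, c2→A, c3→A; Player II's induced payoffs 10, 7, 5; outcome (A, c1), payoffs (5, 10).
Player II gets 10 moving first and 9 moving second, so Player II prefers to move first.

first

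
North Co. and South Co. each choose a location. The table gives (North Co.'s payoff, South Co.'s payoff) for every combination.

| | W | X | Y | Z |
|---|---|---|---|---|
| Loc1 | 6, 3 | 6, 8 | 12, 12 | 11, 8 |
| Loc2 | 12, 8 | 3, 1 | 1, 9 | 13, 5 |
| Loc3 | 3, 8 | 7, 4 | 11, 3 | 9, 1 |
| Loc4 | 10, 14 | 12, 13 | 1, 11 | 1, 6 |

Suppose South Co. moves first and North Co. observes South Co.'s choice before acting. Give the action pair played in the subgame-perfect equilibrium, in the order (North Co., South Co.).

(Loc4, X)

North Co. best-responds to each possible South Co. move:
- W: BR = Loc2, leader payoff 8.
- X: BR = Loc4, leader payoff 13.
- Y: BR = Loc1, leader payoff 12.
- Z: BR = Loc2, leader payoff 5.
Maximizing over 8, 13, 12, 5, South Co. chooses X. Subgame-perfect outcome: (Loc4, X) with payoffs (12, 13).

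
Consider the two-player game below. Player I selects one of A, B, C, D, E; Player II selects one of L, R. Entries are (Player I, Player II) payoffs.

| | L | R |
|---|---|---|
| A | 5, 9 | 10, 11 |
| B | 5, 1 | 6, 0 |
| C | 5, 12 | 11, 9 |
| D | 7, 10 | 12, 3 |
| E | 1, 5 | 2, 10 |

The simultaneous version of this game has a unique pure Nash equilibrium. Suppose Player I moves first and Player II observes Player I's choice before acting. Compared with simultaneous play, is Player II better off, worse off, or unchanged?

better off

Player II best-responds to each possible Player I move:
- A: Player II compares 9, 11 and picks R; Player I would get 10.
- B: Player II compares 1, 0 and picks L; Player I would get 5.
- C: Player II compares 12, 9 and picks L; Player I would get 5.
- D: Player II compares 10, 3 and picks L; Player I would get 7.
- E: Player II compares 5, 10 and picks R; Player I would get 2.
Among 10, 5, 5, 7, 2, the best is 10 at A. Subgame-perfect outcome: (A, R) with payoffs (10, 11).
Now find the simultaneous Nash equilibrium.
Player I's best replies: L→D; R→D.
Player II's best replies: A→R; B→L; C→L; D→L; E→R.
Only (D, L) has each player best-responding; Nash payoffs (7, 10).
Player II earns 11 sequentially versus 10 at the Nash outcome: better off.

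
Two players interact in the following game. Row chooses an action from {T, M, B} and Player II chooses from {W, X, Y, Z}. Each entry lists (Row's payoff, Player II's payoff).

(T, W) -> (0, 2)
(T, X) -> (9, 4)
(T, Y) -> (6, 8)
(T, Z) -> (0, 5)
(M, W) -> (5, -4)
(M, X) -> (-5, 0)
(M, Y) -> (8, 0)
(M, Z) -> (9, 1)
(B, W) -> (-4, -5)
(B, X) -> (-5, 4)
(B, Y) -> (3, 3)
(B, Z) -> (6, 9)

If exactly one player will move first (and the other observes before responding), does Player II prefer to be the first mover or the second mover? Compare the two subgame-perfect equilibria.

first

If Row leads: Player II's best replies are T→Y, M→Z, B→Z; Row's induced payoffs 6, 9, 6; outcome (M, Z), payoffs (9, 1).
If Player II leads: Row's best replies are W→M, X→T, Y→M, Z→M; Player II's induced payoffs -4, 4, 0, 1; outcome (T, X), payoffs (9, 4).
Player II gets 4 moving first and 1 moving second, so Player II prefers to move first.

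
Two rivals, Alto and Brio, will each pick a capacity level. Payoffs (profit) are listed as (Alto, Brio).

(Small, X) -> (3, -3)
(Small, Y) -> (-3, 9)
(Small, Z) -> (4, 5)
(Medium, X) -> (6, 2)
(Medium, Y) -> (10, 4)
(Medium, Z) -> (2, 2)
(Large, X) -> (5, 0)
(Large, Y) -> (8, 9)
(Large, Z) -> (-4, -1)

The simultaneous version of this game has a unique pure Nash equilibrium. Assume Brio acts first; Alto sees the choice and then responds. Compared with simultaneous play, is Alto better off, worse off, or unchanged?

worse off

Work backward from Alto's decision.
- X → Alto plays Medium (best of 3, 6, 5); Brio gets 2.
- Y → Alto plays Medium (best of -3, 10, 8); Brio gets 4.
- Z → Alto plays Small (best of 4, 2, -4); Brio gets 5.
Among 2, 4, 5, the best is 5 at Z. Subgame-perfect outcome: (Small, Z) with payoffs (4, 5).
Now find the simultaneous Nash equilibrium.
Alto's best replies: X→Medium; Y→Medium; Z→Small.
Brio's best replies: Small→Y; Medium→Y; Large→Y.
The unique mutual best reply is (Medium, Y), giving (10, 4).
Alto earns 4 sequentially versus 10 at the Nash outcome: worse off.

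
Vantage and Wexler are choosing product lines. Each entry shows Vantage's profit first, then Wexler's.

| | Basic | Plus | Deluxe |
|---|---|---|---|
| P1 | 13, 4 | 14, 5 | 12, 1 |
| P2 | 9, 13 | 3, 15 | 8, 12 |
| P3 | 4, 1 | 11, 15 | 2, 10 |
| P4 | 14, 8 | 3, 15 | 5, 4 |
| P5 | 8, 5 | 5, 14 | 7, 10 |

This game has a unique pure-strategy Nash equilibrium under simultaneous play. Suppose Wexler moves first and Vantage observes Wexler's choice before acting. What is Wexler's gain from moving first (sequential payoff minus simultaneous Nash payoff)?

Vantage best-responds to each possible Wexler move:
- Basic → Vantage plays P4 (best of 13, 9, 4, 14, 8); Wexler gets 8.
- Plus → Vantage plays P1 (best of 14, 3, 11, 3, 5); Wexler gets 5.
- Deluxe → Vantage plays P1 (best of 12, 8, 2, 5, 7); Wexler gets 1.
Maximizing over 8, 5, 1, Wexler chooses Basic. Subgame-perfect outcome: (P4, Basic) with payoffs (14, 8).
Now find the simultaneous Nash equilibrium.
Vantage's best replies: Basic→P4; Plus→P1; Deluxe→P1.
Wexler's best replies: P1→Plus; P2→Plus; P3→Plus; P4→Plus; P5→Plus.
Only (P1, Plus) has each player best-responding; Nash payoffs (14, 5).
Wexler's commitment gain: 8 − 5 = 3.

3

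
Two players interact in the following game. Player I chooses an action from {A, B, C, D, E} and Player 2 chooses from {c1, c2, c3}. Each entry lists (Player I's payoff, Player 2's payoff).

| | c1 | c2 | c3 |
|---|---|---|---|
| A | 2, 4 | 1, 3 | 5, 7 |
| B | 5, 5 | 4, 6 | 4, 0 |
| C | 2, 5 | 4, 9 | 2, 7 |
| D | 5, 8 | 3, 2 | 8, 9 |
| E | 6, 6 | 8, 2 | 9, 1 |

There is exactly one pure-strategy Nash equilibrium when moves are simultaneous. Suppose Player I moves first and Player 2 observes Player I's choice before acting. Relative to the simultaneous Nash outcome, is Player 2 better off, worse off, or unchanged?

Backward induction with Player I moving first.
- A → Player 2 plays c3 (best of 4, 3, 7); Player I gets 5.
- B → Player 2 plays c2 (best of 5, 6, 0); Player I gets 4.
- C → Player 2 plays c2 (best of 5, 9, 7); Player I gets 4.
- D → Player 2 plays c3 (best of 8, 2, 9); Player I gets 8.
- E → Player 2 plays c1 (best of 6, 2, 1); Player I gets 6.
Among 5, 4, 4, 8, 6, the best is 8 at D. Subgame-perfect outcome: (D, c3) with payoffs (8, 9).
Now find the simultaneous Nash equilibrium.
Player I's best replies: c1→E; c2→E; c3→E.
Player 2's best replies: A→c3; B→c2; C→c2; D→c3; E→c1.
Only (E, c1) has each player best-responding; Nash payoffs (6, 6).
Player 2 earns 9 sequentially versus 6 at the Nash outcome: better off.

better off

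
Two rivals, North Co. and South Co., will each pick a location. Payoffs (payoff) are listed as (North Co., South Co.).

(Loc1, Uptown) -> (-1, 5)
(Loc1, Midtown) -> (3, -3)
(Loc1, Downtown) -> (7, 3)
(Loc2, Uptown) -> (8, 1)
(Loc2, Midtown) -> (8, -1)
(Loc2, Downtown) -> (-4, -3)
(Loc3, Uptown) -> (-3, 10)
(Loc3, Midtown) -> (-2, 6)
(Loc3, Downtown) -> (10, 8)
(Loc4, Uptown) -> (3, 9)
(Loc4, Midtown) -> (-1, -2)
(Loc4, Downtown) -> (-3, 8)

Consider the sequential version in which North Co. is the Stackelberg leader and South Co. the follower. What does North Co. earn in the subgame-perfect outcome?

8

South Co. best-responds to each possible North Co. move:
- Loc1 → South Co. plays Uptown (best of 5, -3, 3); North Co. gets -1.
- Loc2 → South Co. plays Uptown (best of 1, -1, -3); North Co. gets 8.
- Loc3 → South Co. plays Uptown (best of 10, 6, 8); North Co. gets -3.
- Loc4 → South Co. plays Uptown (best of 9, -2, 8); North Co. gets 3.
Maximizing over -1, 8, -3, 3, North Co. chooses Loc2. Subgame-perfect outcome: (Loc2, Uptown) with payoffs (8, 1).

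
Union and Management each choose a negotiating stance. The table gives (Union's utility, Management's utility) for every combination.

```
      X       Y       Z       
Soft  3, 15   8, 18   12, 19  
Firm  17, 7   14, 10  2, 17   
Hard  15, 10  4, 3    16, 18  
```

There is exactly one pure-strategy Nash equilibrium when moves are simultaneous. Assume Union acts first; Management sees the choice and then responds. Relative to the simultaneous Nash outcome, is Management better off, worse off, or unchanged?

Management best-responds to each possible Union move:
- Soft: BR = Z, leader payoff 12.
- Firm: BR = Z, leader payoff 2.
- Hard: BR = Z, leader payoff 16.
Among 12, 2, 16, the best is 16 at Hard. Subgame-perfect outcome: (Hard, Z) with payoffs (16, 18).
Under simultaneous play:
Union's best replies: X→Firm; Y→Firm; Z→Hard.
Management's best replies: Soft→Z; Firm→Z; Hard→Z.
Only (Hard, Z) has each player best-responding; Nash payoffs (16, 18).
Management earns 18 sequentially versus 18 at the Nash outcome: unchanged.

unchanged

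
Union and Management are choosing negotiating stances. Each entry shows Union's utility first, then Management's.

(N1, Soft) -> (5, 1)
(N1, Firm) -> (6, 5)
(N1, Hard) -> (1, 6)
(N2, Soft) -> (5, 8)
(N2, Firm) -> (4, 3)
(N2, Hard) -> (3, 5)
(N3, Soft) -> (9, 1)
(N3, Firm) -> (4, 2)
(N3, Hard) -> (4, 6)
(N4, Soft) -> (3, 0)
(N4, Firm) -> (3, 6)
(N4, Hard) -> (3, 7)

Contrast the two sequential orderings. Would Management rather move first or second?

second

If Union leads: Management's best replies are N1→Hard, N2→Soft, N3→Hard, N4→Hard; Union's induced payoffs 1, 5, 4, 3; outcome (N2, Soft), payoffs (5, 8).
If Management leads: Union's best replies are Soft→N3, Firm→N1, Hard→N3; Management's induced payoffs 1, 5, 6; outcome (N3, Hard), payoffs (4, 6).
Management gets 6 moving first and 8 moving second, so Management prefers to move second.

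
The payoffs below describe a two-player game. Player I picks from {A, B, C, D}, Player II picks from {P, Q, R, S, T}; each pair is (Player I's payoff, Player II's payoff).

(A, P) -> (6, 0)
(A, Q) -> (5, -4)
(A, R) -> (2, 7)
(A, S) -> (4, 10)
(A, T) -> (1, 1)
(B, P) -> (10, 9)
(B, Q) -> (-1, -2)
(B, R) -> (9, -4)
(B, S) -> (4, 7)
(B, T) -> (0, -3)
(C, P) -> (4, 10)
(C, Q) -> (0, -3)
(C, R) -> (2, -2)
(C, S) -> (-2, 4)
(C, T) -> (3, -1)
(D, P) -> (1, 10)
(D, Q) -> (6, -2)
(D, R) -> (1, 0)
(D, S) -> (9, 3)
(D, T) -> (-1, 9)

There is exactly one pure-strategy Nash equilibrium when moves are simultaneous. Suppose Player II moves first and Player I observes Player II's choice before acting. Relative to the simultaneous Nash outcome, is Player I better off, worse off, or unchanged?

unchanged

Backward induction with Player II moving first.
- P: Player I compares 6, 10, 4, 1 and picks B; Player II would get 9.
- Q: Player I compares 5, -1, 0, 6 and picks D; Player II would get -2.
- R: Player I compares 2, 9, 2, 1 and picks B; Player II would get -4.
- S: Player I compares 4, 4, -2, 9 and picks D; Player II would get 3.
- T: Player I compares 1, 0, 3, -1 and picks C; Player II would get -1.
Among 9, -2, -4, 3, -1, the best is 9 at P. Subgame-perfect outcome: (B, P) with payoffs (10, 9).
Under simultaneous play:
Player I's best replies: P→B; Q→D; R→B; S→D; T→C.
Player II's best replies: A→S; B→P; C→P; D→P.
The unique mutual best reply is (B, P), giving (10, 9).
Player I earns 10 sequentially versus 10 at the Nash outcome: unchanged.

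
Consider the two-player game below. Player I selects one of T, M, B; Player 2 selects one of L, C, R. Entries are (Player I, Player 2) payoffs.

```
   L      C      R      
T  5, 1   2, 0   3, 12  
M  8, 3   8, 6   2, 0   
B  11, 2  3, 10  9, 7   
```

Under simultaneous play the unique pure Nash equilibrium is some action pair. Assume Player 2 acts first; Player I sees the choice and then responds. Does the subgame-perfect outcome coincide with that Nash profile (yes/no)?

no

Player I best-responds to each possible Player 2 move:
- L: BR = B, leader payoff 2.
- C: BR = M, leader payoff 6.
- R: BR = B, leader payoff 7.
Maximizing over 2, 6, 7, Player 2 chooses R. Subgame-perfect outcome: (B, R) with payoffs (9, 7).
For the simultaneous game, intersect best replies.
Player I's best replies: L→B; C→M; R→B.
Player 2's best replies: T→R; M→C; B→C.
Only (M, C) has each player best-responding; Nash payoffs (8, 6).
Sequential outcome (B, R) differs from the Nash profile (M, C).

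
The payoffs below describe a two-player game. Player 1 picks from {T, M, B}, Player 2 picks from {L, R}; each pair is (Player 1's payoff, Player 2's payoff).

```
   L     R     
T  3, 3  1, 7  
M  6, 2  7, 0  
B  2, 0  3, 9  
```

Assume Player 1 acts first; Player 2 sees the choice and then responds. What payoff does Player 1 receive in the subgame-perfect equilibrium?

Work backward from Player 2's decision.
- T: BR = R, leader payoff 1.
- M: BR = L, leader payoff 6.
- B: BR = R, leader payoff 3.
Player 1's induced payoffs are 1, 6, 3, so Player 1 commits to M. Subgame-perfect outcome: (M, L) with payoffs (6, 2).

6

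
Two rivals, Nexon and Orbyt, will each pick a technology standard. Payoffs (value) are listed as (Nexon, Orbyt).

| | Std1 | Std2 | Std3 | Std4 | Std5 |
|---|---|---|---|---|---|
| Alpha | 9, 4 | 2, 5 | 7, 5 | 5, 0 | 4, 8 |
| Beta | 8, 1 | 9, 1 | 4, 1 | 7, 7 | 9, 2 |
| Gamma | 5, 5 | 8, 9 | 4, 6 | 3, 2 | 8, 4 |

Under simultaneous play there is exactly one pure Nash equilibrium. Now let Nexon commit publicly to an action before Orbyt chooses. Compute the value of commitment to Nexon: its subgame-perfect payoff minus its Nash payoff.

1

Backward induction with Nexon moving first.
- Alpha: Orbyt compares 4, 5, 5, 0, 8 and picks Std5; Nexon would get 4.
- Beta: Orbyt compares 1, 1, 1, 7, 2 and picks Std4; Nexon would get 7.
- Gamma: Orbyt compares 5, 9, 6, 2, 4 and picks Std2; Nexon would get 8.
Maximizing over 4, 7, 8, Nexon chooses Gamma. Subgame-perfect outcome: (Gamma, Std2) with payoffs (8, 9).
Now find the simultaneous Nash equilibrium.
Nexon's best replies: Std1→Alpha; Std2→Beta; Std3→Alpha; Std4→Beta; Std5→Beta.
Orbyt's best replies: Alpha→Std5; Beta→Std4; Gamma→Std2.
The unique mutual best reply is (Beta, Std4), giving (7, 7).
Nexon's commitment gain: 8 − 7 = 1.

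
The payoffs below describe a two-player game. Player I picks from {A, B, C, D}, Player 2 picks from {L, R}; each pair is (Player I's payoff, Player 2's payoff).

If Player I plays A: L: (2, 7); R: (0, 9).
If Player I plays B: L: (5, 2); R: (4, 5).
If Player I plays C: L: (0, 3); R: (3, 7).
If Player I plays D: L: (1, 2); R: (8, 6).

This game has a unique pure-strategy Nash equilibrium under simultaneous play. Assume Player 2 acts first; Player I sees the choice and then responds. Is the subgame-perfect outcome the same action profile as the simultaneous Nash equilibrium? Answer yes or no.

yes

Backward induction with Player 2 moving first.
- L → Player I plays B (best of 2, 5, 0, 1); Player 2 gets 2.
- R → Player I plays D (best of 0, 4, 3, 8); Player 2 gets 6.
Among 2, 6, the best is 6 at R. Subgame-perfect outcome: (D, R) with payoffs (8, 6).
Under simultaneous play:
Player I's best replies: L→B; R→D.
Player 2's best replies: A→R; B→R; C→R; D→R.
Only (D, R) has each player best-responding; Nash payoffs (8, 6).
Sequential outcome (D, R) coincides with the Nash profile (D, R).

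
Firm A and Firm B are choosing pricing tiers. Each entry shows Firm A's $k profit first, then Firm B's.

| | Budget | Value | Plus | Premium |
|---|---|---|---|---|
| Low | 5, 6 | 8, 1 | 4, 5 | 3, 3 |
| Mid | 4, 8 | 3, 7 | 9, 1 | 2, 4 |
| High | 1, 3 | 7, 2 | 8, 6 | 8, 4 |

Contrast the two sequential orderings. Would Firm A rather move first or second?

first

If Firm A leads: Firm B's best replies are Low→Budget, Mid→Budget, High→Plus; Firm A's induced payoffs 5, 4, 8; outcome (High, Plus), payoffs (8, 6).
If Firm B leads: Firm A's best replies are Budget→Low, Value→Low, Plus→Mid, Premium→High; Firm B's induced payoffs 6, 1, 1, 4; outcome (Low, Budget), payoffs (5, 6).
Firm A gets 8 moving first and 5 moving second, so Firm A prefers to move first.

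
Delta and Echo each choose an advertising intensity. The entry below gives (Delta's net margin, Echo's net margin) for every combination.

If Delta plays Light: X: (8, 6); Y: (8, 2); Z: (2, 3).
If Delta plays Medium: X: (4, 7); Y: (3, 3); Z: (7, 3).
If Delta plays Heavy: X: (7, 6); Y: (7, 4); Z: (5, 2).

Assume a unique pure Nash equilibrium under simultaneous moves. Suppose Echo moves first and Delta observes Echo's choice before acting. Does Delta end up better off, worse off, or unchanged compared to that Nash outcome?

Backward induction with Echo moving first.
- X → Delta plays Light (best of 8, 4, 7); Echo gets 6.
- Y → Delta plays Light (best of 8, 3, 7); Echo gets 2.
- Z → Delta plays Medium (best of 2, 7, 5); Echo gets 3.
Echo's induced payoffs are 6, 2, 3, so Echo commits to X. Subgame-perfect outcome: (Light, X) with payoffs (8, 6).
For the simultaneous game, intersect best replies.
Delta's best replies: X→Light; Y→Light; Z→Medium.
Echo's best replies: Light→X; Medium→X; Heavy→X.
Only (Light, X) has each player best-responding; Nash payoffs (8, 6).
Delta earns 8 sequentially versus 8 at the Nash outcome: unchanged.

unchanged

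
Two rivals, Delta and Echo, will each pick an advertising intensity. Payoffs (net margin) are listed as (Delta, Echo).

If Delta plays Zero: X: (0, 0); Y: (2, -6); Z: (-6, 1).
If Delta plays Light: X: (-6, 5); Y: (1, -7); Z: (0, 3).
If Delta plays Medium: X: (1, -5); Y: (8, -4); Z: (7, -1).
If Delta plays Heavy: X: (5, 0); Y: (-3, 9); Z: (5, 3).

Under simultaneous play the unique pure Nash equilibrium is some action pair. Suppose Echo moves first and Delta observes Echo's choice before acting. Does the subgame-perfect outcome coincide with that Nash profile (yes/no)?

Work backward from Delta's decision.
- X: Delta compares 0, -6, 1, 5 and picks Heavy; Echo would get 0.
- Y: Delta compares 2, 1, 8, -3 and picks Medium; Echo would get -4.
- Z: Delta compares -6, 0, 7, 5 and picks Medium; Echo would get -1.
Maximizing over 0, -4, -1, Echo chooses X. Subgame-perfect outcome: (Heavy, X) with payoffs (5, 0).
Now find the simultaneous Nash equilibrium.
Delta's best replies: X→Heavy; Y→Medium; Z→Medium.
Echo's best replies: Zero→Z; Light→X; Medium→Z; Heavy→Y.
Only (Medium, Z) has each player best-responding; Nash payoffs (7, -1).
Sequential outcome (Heavy, X) differs from the Nash profile (Medium, Z).

no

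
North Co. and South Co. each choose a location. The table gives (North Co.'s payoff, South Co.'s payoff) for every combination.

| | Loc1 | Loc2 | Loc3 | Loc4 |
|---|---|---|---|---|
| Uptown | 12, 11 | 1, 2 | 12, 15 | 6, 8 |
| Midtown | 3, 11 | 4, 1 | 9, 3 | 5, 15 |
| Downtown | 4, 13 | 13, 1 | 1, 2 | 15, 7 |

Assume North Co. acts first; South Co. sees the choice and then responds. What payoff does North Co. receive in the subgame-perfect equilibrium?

12

Backward induction with North Co. moving first.
- Uptown: BR = Loc3, leader payoff 12.
- Midtown: BR = Loc4, leader payoff 5.
- Downtown: BR = Loc1, leader payoff 4.
North Co.'s induced payoffs are 12, 5, 4, so North Co. commits to Uptown. Subgame-perfect outcome: (Uptown, Loc3) with payoffs (12, 15).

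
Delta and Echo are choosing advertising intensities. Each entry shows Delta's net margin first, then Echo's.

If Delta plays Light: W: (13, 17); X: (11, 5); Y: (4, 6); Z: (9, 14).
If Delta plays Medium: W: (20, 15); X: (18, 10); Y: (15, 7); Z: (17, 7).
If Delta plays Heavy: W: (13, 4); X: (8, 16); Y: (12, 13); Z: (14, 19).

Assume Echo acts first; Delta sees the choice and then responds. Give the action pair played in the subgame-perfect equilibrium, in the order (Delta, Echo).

Delta best-responds to each possible Echo move:
- W → Delta plays Medium (best of 13, 20, 13); Echo gets 15.
- X → Delta plays Medium (best of 11, 18, 8); Echo gets 10.
- Y → Delta plays Medium (best of 4, 15, 12); Echo gets 7.
- Z → Delta plays Medium (best of 9, 17, 14); Echo gets 7.
Maximizing over 15, 10, 7, 7, Echo chooses W. Subgame-perfect outcome: (Medium, W) with payoffs (20, 15).

(Medium, W)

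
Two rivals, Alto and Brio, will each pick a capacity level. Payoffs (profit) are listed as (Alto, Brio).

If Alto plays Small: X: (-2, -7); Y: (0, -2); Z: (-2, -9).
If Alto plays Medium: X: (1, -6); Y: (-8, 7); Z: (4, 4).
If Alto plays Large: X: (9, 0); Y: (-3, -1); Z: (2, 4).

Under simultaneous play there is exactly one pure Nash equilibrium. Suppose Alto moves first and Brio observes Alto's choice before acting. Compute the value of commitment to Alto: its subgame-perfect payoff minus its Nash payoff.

Backward induction with Alto moving first.
- Small: Brio compares -7, -2, -9 and picks Y; Alto would get 0.
- Medium: Brio compares -6, 7, 4 and picks Y; Alto would get -8.
- Large: Brio compares 0, -1, 4 and picks Z; Alto would get 2.
Maximizing over 0, -8, 2, Alto chooses Large. Subgame-perfect outcome: (Large, Z) with payoffs (2, 4).
Now find the simultaneous Nash equilibrium.
Alto's best replies: X→Large; Y→Small; Z→Medium.
Brio's best replies: Small→Y; Medium→Y; Large→Z.
The unique mutual best reply is (Small, Y), giving (0, -2).
Alto's commitment gain: 2 − 0 = 2.

2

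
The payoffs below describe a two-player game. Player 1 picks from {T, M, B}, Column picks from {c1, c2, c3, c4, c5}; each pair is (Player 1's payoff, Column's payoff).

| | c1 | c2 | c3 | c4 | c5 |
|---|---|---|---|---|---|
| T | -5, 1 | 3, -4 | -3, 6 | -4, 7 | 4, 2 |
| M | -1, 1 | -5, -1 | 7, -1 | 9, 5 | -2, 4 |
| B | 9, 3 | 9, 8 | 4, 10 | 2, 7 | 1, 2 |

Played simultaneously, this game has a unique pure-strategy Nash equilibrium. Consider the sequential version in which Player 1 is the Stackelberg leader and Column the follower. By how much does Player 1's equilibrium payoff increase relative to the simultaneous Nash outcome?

0

Column best-responds to each possible Player 1 move:
- T: BR = c4, leader payoff -4.
- M: BR = c4, leader payoff 9.
- B: BR = c3, leader payoff 4.
Among -4, 9, 4, the best is 9 at M. Subgame-perfect outcome: (M, c4) with payoffs (9, 5).
Now find the simultaneous Nash equilibrium.
Player 1's best replies: c1→B; c2→B; c3→M; c4→M; c5→T.
Column's best replies: T→c4; M→c4; B→c3.
Only (M, c4) has each player best-responding; Nash payoffs (9, 5).
Player 1's commitment gain: 9 − 9 = 0.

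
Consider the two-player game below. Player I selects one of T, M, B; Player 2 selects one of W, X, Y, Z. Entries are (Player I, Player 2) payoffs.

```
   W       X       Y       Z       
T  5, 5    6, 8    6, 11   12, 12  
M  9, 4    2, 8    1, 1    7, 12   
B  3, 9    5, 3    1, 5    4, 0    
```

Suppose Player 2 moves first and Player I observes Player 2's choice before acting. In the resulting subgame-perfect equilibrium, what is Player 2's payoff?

12

Backward induction with Player 2 moving first.
- W: Player I compares 5, 9, 3 and picks M; Player 2 would get 4.
- X: Player I compares 6, 2, 5 and picks T; Player 2 would get 8.
- Y: Player I compares 6, 1, 1 and picks T; Player 2 would get 11.
- Z: Player I compares 12, 7, 4 and picks T; Player 2 would get 12.
Among 4, 8, 11, 12, the best is 12 at Z. Subgame-perfect outcome: (T, Z) with payoffs (12, 12).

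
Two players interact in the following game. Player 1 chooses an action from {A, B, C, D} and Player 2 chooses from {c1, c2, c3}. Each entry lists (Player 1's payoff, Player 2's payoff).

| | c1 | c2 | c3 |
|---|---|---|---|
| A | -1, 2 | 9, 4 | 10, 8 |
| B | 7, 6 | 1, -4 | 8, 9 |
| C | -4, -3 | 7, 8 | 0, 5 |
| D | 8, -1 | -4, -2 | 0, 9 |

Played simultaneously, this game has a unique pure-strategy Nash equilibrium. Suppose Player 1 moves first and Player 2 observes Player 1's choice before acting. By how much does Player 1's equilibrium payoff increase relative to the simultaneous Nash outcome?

0

Player 2 best-responds to each possible Player 1 move:
- A: Player 2 compares 2, 4, 8 and picks c3; Player 1 would get 10.
- B: Player 2 compares 6, -4, 9 and picks c3; Player 1 would get 8.
- C: Player 2 compares -3, 8, 5 and picks c2; Player 1 would get 7.
- D: Player 2 compares -1, -2, 9 and picks c3; Player 1 would get 0.
Maximizing over 10, 8, 7, 0, Player 1 chooses A. Subgame-perfect outcome: (A, c3) with payoffs (10, 8).
Under simultaneous play:
Player 1's best replies: c1→D; c2→A; c3→A.
Player 2's best replies: A→c3; B→c3; C→c2; D→c3.
Only (A, c3) has each player best-responding; Nash payoffs (10, 8).
Player 1's commitment gain: 10 − 10 = 0.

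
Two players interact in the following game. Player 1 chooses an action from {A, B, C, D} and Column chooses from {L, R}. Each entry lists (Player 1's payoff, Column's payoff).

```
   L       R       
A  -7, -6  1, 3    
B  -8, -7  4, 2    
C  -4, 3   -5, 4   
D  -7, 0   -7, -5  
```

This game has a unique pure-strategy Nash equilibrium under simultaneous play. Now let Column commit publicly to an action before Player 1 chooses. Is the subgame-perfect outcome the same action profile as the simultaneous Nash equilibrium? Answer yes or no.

no

Backward induction with Column moving first.
- L: BR = C, leader payoff 3.
- R: BR = B, leader payoff 2.
Among 3, 2, the best is 3 at L. Subgame-perfect outcome: (C, L) with payoffs (-4, 3).
Under simultaneous play:
Player 1's best replies: L→C; R→B.
Column's best replies: A→R; B→R; C→R; D→L.
Only (B, R) has each player best-responding; Nash payoffs (4, 2).
Sequential outcome (C, L) differs from the Nash profile (B, R).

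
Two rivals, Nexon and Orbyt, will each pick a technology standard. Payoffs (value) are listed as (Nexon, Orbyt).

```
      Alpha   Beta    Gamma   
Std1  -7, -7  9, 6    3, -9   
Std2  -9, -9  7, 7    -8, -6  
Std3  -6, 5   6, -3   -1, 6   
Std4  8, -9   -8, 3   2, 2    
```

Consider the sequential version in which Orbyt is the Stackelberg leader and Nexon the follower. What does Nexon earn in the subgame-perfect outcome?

Nexon best-responds to each possible Orbyt move:
- Alpha: Nexon compares -7, -9, -6, 8 and picks Std4; Orbyt would get -9.
- Beta: Nexon compares 9, 7, 6, -8 and picks Std1; Orbyt would get 6.
- Gamma: Nexon compares 3, -8, -1, 2 and picks Std1; Orbyt would get -9.
Among -9, 6, -9, the best is 6 at Beta. Subgame-perfect outcome: (Std1, Beta) with payoffs (9, 6).

9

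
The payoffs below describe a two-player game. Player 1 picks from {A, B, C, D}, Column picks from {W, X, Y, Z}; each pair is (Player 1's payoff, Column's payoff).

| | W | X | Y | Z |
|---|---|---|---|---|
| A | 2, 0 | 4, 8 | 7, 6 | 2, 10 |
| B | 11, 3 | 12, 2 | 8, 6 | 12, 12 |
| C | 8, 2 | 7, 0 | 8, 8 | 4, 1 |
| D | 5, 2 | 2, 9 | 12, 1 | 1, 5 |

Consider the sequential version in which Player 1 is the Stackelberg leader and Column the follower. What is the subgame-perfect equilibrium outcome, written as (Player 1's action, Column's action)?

Work backward from Column's decision.
- A → Column plays Z (best of 0, 8, 6, 10); Player 1 gets 2.
- B → Column plays Z (best of 3, 2, 6, 12); Player 1 gets 12.
- C → Column plays Y (best of 2, 0, 8, 1); Player 1 gets 8.
- D → Column plays X (best of 2, 9, 1, 5); Player 1 gets 2.
Player 1's induced payoffs are 2, 12, 8, 2, so Player 1 commits to B. Subgame-perfect outcome: (B, Z) with payoffs (12, 12).

(B, Z)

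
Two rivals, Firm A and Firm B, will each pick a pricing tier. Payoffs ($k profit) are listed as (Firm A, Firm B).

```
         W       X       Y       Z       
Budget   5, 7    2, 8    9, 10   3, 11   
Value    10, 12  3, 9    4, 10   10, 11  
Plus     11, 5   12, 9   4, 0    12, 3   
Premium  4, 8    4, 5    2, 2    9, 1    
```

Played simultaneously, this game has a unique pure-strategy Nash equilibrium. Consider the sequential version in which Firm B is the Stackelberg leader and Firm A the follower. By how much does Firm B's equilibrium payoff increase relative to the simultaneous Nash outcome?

Solve by backward induction (Firm B leads).
- W: Firm A compares 5, 10, 11, 4 and picks Plus; Firm B would get 5.
- X: Firm A compares 2, 3, 12, 4 and picks Plus; Firm B would get 9.
- Y: Firm A compares 9, 4, 4, 2 and picks Budget; Firm B would get 10.
- Z: Firm A compares 3, 10, 12, 9 and picks Plus; Firm B would get 3.
Among 5, 9, 10, 3, the best is 10 at Y. Subgame-perfect outcome: (Budget, Y) with payoffs (9, 10).
Now find the simultaneous Nash equilibrium.
Firm A's best replies: W→Plus; X→Plus; Y→Budget; Z→Plus.
Firm B's best replies: Budget→Z; Value→W; Plus→X; Premium→W.
The unique mutual best reply is (Plus, X), giving (12, 9).
Firm B's commitment gain: 10 − 9 = 1.

1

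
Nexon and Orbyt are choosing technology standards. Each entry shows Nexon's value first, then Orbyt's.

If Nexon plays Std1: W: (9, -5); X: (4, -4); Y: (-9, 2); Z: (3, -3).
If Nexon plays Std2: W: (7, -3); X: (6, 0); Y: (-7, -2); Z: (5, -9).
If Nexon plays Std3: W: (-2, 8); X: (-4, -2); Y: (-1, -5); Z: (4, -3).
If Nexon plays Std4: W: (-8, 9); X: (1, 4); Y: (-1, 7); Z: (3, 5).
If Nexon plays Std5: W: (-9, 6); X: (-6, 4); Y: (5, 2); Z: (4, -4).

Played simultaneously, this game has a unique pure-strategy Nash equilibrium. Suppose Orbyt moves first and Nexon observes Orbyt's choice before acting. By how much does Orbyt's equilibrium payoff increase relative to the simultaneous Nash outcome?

Solve by backward induction (Orbyt leads).
- W: Nexon compares 9, 7, -2, -8, -9 and picks Std1; Orbyt would get -5.
- X: Nexon compares 4, 6, -4, 1, -6 and picks Std2; Orbyt would get 0.
- Y: Nexon compares -9, -7, -1, -1, 5 and picks Std5; Orbyt would get 2.
- Z: Nexon compares 3, 5, 4, 3, 4 and picks Std2; Orbyt would get -9.
Among -5, 0, 2, -9, the best is 2 at Y. Subgame-perfect outcome: (Std5, Y) with payoffs (5, 2).
Now find the simultaneous Nash equilibrium.
Nexon's best replies: W→Std1; X→Std2; Y→Std5; Z→Std2.
Orbyt's best replies: Std1→Y; Std2→X; Std3→W; Std4→W; Std5→W.
The unique mutual best reply is (Std2, X), giving (6, 0).
Orbyt's commitment gain: 2 − 0 = 2.

2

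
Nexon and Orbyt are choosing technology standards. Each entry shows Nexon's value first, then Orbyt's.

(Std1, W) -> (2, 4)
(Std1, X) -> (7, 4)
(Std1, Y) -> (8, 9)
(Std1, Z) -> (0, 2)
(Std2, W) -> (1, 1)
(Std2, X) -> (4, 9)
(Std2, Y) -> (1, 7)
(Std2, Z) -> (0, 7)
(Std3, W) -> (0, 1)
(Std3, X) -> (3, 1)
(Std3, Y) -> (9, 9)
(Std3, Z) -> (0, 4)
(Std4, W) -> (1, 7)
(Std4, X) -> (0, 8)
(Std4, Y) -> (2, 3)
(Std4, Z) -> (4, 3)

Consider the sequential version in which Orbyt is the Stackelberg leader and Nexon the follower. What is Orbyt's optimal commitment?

Work backward from Nexon's decision.
- W: BR = Std1, leader payoff 4.
- X: BR = Std1, leader payoff 4.
- Y: BR = Std3, leader payoff 9.
- Z: BR = Std4, leader payoff 3.
Maximizing over 4, 4, 9, 3, Orbyt chooses Y. Subgame-perfect outcome: (Std3, Y) with payoffs (9, 9).

Y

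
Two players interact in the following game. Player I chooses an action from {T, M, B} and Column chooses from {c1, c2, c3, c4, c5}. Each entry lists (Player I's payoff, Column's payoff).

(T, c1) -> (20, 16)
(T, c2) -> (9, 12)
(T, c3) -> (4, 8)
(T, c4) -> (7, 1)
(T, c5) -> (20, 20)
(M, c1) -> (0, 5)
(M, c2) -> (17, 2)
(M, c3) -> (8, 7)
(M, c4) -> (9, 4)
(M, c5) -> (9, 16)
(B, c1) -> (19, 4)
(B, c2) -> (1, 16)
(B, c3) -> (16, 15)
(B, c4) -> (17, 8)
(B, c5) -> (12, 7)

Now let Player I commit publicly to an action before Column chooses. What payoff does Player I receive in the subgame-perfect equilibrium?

20

Work backward from Column's decision.
- T: BR = c5, leader payoff 20.
- M: BR = c5, leader payoff 9.
- B: BR = c2, leader payoff 1.
Player I's induced payoffs are 20, 9, 1, so Player I commits to T. Subgame-perfect outcome: (T, c5) with payoffs (20, 20).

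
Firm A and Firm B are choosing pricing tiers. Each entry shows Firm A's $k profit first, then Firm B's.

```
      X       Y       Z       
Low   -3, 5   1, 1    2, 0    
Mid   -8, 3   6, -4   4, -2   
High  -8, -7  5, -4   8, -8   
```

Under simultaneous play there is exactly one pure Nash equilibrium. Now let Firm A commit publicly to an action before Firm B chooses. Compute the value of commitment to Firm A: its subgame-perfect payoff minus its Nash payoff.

Backward induction with Firm A moving first.
- Low: Firm B compares 5, 1, 0 and picks X; Firm A would get -3.
- Mid: Firm B compares 3, -4, -2 and picks X; Firm A would get -8.
- High: Firm B compares -7, -4, -8 and picks Y; Firm A would get 5.
Maximizing over -3, -8, 5, Firm A chooses High. Subgame-perfect outcome: (High, Y) with payoffs (5, -4).
For the simultaneous game, intersect best replies.
Firm A's best replies: X→Low; Y→Mid; Z→High.
Firm B's best replies: Low→X; Mid→X; High→Y.
Only (Low, X) has each player best-responding; Nash payoffs (-3, 5).
Firm A's commitment gain: 5 − -3 = 8.

8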